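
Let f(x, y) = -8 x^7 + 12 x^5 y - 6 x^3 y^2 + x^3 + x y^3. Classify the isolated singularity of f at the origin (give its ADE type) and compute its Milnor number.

The Hessian of f at 0 is [[0, 0], [0, 0]] with rank 0, so corank 2. A Groebner basis of the Jacobian ideal J(f) in C{x,y} is {x^3, x*y^2, 3*x^2 + y^3}; counting standard monomials gives mu = 7. Corank 2; j^3 = x^3 is a perfect cube, so E-series; the 4-jet and mu = 7 give E_7.

Type E_{7}, Milnor number mu = 7.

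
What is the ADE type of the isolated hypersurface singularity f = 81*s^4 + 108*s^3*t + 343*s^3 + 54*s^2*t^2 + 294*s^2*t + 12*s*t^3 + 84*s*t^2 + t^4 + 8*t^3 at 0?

The Hessian of f at 0 has rank 0. Corank 2; j^3 = (7*s + 2*t)^3 is a perfect cube, so E-series; the 4-jet and mu = 6 give E_6.

E6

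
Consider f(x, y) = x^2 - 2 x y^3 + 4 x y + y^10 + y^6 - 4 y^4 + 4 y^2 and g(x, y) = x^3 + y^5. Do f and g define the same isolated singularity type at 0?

The Hessian of f at 0 has rank 1. Corank 1: A-series; mu = 9 gives A_9. The Hessian of g at 0 has rank 0. Corank 2; j^3 = x^3 is a perfect cube, so E-series; the 5-jet and mu = 8 give E_8. f is A_9 but g is E_8, hence not right-equivalent.

No.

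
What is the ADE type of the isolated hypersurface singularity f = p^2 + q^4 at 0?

The Hessian of f at 0 is [[2, 0], [0, 0]] with rank 1, so corank 1. A Groebner basis of the Jacobian ideal J(f) in C{p,q} is {q^3, p}; counting standard monomials gives mu = 3. Corank 1: A-series; mu = 3 gives A_3.

A_{3}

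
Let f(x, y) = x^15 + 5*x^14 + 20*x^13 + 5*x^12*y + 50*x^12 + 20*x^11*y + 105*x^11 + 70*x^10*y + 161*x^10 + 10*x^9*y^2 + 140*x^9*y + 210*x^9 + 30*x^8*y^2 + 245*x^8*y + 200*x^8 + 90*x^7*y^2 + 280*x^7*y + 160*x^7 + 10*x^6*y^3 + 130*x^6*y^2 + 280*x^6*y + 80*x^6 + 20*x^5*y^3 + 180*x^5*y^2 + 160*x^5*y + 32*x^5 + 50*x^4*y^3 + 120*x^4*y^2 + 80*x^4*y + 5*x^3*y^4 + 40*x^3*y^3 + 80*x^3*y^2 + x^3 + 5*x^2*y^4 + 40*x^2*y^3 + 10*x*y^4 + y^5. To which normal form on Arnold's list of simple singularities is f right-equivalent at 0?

E8

The Hessian of f at 0 has rank 0. Corank 2; j^3 = x^3 is a perfect cube, so E-series; the 5-jet and mu = 8 give E_8.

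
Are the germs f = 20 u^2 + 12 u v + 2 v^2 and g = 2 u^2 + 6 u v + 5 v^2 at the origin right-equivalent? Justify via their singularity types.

The Hessian of f at 0 has rank 2. Corank 0: nondegenerate Morse point, so A_1. The Hessian of g at 0 has rank 2. Corank 0: nondegenerate Morse point, so A_1. Both have type A_1, hence right-equivalent.

Yes.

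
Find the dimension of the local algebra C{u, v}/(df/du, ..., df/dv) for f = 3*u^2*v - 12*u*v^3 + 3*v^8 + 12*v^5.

9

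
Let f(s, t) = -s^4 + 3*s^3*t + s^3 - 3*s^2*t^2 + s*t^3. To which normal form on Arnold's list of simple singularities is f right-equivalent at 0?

E7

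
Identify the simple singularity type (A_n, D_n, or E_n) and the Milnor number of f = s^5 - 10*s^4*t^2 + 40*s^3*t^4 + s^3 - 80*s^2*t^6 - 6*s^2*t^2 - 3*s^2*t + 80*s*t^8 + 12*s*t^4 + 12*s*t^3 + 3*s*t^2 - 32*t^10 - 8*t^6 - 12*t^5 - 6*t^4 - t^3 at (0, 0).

Type E_{8}, Milnor number mu = 8.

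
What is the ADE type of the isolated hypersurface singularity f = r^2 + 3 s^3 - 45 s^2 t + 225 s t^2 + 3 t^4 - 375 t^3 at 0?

E_6

The Hessian of f at 0 is [[0, 0, 0], [0, 0, 0], [0, 0, 2]] with rank 1, so corank 2. A Groebner basis of the Jacobian ideal J(f) in C{s,t,r} is {t^3, s^2 - 10*s*t + 25*t^2, r}; counting standard monomials gives mu = 6. Corank 2; j^3 = 3*(s - 5*t)^3 is a perfect cube, so E-series; the 4-jet and mu = 6 give E_6.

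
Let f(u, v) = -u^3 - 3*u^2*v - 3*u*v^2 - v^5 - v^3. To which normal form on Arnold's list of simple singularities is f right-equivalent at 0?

The Hessian of f at 0 has rank 0. Corank 2; j^3 = -(u + v)^3 is a perfect cube, so E-series; the 5-jet and mu = 8 give E_8.

E8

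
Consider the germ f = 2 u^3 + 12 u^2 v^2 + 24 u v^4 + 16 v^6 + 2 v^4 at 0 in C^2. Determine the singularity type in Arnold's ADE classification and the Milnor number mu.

The Hessian of f at 0 has rank 0. Corank 2; j^3 = 2*u^3 is a perfect cube, so E-series; the 4-jet and mu = 6 give E_6.

Type E6, Milnor number mu = 6.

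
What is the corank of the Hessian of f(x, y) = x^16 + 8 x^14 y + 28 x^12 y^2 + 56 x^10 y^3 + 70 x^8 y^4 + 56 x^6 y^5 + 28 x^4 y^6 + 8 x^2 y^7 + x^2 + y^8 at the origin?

Hessian at 0 has rank 1.

1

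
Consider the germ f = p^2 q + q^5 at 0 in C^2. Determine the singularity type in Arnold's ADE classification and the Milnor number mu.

Type D_6, Milnor number mu = 6.

The Hessian of f at 0 has rank 0. Corank 2; j^3 = p^2*q has shape L^2 M (L != M), so D-series; mu = 6 gives D_6.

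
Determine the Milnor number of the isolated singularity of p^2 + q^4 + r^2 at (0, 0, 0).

3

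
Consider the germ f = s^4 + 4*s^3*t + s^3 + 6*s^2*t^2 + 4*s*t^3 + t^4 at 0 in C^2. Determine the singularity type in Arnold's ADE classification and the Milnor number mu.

Type E_{6}, Milnor number mu = 6.

The Hessian of f at 0 is [[0, 0], [0, 0]] with rank 0, so corank 2. A Groebner basis of the Jacobian ideal J(f) in C{s,t} is {t^4, s*t^2 + t^3/3, s^2}; counting standard monomials gives mu = 6. Corank 2; j^3 = s^3 is a perfect cube, so E-series; the 4-jet and mu = 6 give E_6.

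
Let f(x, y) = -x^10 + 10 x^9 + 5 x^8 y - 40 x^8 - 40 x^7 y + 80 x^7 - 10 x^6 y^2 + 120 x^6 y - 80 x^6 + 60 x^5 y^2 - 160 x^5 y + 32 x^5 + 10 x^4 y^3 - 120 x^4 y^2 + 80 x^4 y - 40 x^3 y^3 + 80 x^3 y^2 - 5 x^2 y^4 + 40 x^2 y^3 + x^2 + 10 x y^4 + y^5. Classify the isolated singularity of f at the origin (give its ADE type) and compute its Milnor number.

The Hessian of f at 0 has rank 1. Corank 1: A-series; mu = 4 gives A_4.

Type A4, Milnor number mu = 4.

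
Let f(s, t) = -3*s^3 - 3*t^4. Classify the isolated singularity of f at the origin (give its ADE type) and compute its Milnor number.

Type E6, Milnor number mu = 6.

The Hessian of f at 0 has rank 0. Corank 2; j^3 = -3*s^3 is a perfect cube, so E-series; the 4-jet and mu = 6 give E_6.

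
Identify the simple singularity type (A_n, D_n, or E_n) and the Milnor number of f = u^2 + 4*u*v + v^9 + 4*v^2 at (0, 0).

Type A_{8}, Milnor number mu = 8.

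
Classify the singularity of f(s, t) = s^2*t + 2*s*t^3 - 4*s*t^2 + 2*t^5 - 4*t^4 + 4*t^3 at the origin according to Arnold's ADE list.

The Hessian of f at 0 is [[0, 0], [0, 0]] with rank 0, so corank 2. A Groebner basis of the Jacobian ideal J(f) in C{s,t} is {s^3 - 3*s^2 + 20*s*t - 28*t^2, s^2*t - s^2 + 8*s*t - 12*t^2, -s^2/4 + s*t^2 + 3*s*t - 5*t^2, s*t + t^3 - 2*t^2}; counting standard monomials gives mu = 6. Corank 2; j^3 = t*(s - 2*t)^2 has shape L^2 M (L != M), so D-series; mu = 6 gives D_6.

D6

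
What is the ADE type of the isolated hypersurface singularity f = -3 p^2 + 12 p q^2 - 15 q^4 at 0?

A_3

The Hessian of f at 0 has rank 1. Corank 1: A-series; mu = 3 gives A_3.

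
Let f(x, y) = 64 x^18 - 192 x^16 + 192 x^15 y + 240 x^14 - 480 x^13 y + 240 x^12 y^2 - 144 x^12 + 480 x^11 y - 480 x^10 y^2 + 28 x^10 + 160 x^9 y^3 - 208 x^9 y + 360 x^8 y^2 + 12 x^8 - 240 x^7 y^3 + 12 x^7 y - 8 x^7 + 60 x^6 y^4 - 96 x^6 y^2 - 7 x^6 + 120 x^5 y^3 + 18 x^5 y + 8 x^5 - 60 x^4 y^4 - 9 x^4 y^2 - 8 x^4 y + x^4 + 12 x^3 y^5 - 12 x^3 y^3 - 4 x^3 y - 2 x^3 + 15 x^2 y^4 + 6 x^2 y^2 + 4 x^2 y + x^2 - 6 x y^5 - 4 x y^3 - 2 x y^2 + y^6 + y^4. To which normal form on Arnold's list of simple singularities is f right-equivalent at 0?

A_5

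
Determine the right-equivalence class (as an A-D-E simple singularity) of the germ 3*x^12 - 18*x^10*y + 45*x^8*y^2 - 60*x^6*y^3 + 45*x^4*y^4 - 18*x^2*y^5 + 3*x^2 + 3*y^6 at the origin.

A_{5}

The Hessian of f at 0 has rank 1. Corank 1: A-series; mu = 5 gives A_5.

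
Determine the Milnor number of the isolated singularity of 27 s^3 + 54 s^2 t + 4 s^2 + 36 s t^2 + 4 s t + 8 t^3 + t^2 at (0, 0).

The Hessian of f at 0 is [[8, 4], [4, 2]] with rank 1, so corank 1. A Groebner basis of the Jacobian ideal J(f) in C{s,t} is {t^2, s + t/2}; counting standard monomials gives mu = 2. Corank 1: A-series; mu = 2 gives A_2.

2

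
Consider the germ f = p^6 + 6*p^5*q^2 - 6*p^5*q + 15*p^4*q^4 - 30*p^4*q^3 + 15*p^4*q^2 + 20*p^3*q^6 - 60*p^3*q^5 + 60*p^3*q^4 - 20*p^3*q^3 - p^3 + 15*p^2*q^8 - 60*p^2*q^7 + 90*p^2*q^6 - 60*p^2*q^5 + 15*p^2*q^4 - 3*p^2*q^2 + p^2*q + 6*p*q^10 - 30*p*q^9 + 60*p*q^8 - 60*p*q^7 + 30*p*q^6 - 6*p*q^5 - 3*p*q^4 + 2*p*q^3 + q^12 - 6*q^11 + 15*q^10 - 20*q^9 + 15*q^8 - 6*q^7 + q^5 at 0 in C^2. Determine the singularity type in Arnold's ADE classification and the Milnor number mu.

Type D7, Milnor number mu = 7.

The Hessian of f at 0 has rank 0. Corank 2; j^3 = -p^2*(p - q) has shape L^2 M (L != M), so D-series; mu = 7 gives D_7.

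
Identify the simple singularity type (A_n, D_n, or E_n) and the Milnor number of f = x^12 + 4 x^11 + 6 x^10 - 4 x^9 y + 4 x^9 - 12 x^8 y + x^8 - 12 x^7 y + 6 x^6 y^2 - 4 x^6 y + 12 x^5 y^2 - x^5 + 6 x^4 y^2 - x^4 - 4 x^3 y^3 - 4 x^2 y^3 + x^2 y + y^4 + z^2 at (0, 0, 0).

Type D5, Milnor number mu = 5.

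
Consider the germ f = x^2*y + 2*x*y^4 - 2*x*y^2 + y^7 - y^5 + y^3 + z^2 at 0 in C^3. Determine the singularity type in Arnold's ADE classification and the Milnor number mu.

Type D6, Milnor number mu = 6.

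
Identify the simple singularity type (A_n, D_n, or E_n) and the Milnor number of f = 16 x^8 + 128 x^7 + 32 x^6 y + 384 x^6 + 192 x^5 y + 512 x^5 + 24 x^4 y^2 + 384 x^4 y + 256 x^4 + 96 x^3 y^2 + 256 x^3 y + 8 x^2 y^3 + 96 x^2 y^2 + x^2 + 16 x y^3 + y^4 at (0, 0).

Type A_{3}, Milnor number mu = 3.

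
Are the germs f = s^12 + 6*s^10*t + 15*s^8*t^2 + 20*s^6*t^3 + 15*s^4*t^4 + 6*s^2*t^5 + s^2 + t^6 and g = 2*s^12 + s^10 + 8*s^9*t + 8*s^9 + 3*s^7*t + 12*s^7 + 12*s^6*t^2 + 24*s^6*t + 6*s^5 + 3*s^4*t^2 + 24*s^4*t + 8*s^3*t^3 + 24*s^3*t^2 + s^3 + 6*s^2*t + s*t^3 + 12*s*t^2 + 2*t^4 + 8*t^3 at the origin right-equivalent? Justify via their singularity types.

The Hessian of f at 0 is [[2, 0], [0, 0]] with rank 1, so corank 1. A Groebner basis of the Jacobian ideal J(f) in C{s,t} is {t^5, s}; counting standard monomials gives mu = 5. Corank 1: A-series; mu = 5 gives A_5. The Hessian of g at 0 is [[0, 0], [0, 0]] with rank 0, so corank 2. A Groebner basis of the Jacobian ideal J(g) in C{s,t} is {s^3 + 6*s^2*t + 48*s^2 + 192*s*t + 192*t^2, -6*s^2 + s*t^2 - 24*s*t - 24*t^2, 3*s^2 + 12*s*t + t^3 + 12*t^2}; counting standard monomials gives mu = 7. Corank 2; j^3 = (s + 2*t)^3 is a perfect cube, so E-series; the 4-jet and mu = 7 give E_7. f is A_5 but g is E_7, hence not right-equivalent.

No.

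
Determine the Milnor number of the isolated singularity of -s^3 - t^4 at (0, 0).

The Hessian of f at 0 has rank 0. Corank 2; j^3 = -s^3 is a perfect cube, so E-series; the 4-jet and mu = 6 give E_6.

6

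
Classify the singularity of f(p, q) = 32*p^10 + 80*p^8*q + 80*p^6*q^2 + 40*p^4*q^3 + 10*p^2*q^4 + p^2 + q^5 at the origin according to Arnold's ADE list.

The Hessian of f at 0 has rank 1. Corank 1: A-series; mu = 4 gives A_4.

A4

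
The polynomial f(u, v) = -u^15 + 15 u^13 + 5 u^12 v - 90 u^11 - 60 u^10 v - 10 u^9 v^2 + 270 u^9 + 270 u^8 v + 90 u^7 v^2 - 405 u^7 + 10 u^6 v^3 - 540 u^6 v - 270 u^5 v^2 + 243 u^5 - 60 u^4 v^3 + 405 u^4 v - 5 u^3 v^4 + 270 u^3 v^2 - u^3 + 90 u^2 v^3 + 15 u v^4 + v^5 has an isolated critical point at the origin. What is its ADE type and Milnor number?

Type E_8, Milnor number mu = 8.

The Hessian of f at 0 is [[0, 0], [0, 0]] with rank 0, so corank 2. A Groebner basis of the Jacobian ideal J(f) in C{u,v} is {v^5, u*v^3 + v^4/12, u^2}; counting standard monomials gives mu = 8. Corank 2; j^3 = -u^3 is a perfect cube, so E-series; the 5-jet and mu = 8 give E_8.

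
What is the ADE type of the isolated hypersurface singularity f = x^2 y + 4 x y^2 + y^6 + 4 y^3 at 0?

D_7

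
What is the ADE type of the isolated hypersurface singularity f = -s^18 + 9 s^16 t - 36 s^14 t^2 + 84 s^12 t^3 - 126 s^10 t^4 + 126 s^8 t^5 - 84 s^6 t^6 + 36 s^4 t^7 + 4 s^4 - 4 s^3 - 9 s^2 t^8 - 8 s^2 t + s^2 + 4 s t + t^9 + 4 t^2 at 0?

A_{8}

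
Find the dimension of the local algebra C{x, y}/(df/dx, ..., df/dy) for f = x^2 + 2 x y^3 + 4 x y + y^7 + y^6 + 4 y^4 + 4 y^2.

The Hessian of f at 0 has rank 1. Corank 1: A-series; mu = 6 gives A_6.

6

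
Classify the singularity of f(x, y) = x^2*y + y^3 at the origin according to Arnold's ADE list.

D4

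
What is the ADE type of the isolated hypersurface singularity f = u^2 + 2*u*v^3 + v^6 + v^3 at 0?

A2

The Hessian of f at 0 has rank 1. Corank 1: A-series; mu = 2 gives A_2.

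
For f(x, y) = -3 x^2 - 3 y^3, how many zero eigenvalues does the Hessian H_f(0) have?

The Hessian at 0 is [[-6, 0], [0, 0]] of rank 1; hence corank 1.

1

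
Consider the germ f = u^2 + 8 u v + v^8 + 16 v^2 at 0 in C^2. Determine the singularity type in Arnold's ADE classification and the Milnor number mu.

The Hessian of f at 0 has rank 1. Corank 1: A-series; mu = 7 gives A_7.

Type A_7, Milnor number mu = 7.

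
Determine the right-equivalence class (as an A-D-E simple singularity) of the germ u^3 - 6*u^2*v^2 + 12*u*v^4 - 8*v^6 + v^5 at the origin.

E8

The Hessian of f at 0 has rank 0. Corank 2; j^3 = u^3 is a perfect cube, so E-series; the 5-jet and mu = 8 give E_8.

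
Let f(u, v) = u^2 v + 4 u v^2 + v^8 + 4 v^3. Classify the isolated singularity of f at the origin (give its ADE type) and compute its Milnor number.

The Hessian of f at 0 is [[0, 0], [0, 0]] with rank 0, so corank 2. A Groebner basis of the Jacobian ideal J(f) in C{u,v} is {u^2/8 + v^7 - v^2/2, u^3 + 8*v^3, u*v + 2*v^2}; counting standard monomials gives mu = 9. Corank 2; j^3 = v*(u + 2*v)^2 has shape L^2 M (L != M), so D-series; mu = 9 gives D_9.

Type D9, Milnor number mu = 9.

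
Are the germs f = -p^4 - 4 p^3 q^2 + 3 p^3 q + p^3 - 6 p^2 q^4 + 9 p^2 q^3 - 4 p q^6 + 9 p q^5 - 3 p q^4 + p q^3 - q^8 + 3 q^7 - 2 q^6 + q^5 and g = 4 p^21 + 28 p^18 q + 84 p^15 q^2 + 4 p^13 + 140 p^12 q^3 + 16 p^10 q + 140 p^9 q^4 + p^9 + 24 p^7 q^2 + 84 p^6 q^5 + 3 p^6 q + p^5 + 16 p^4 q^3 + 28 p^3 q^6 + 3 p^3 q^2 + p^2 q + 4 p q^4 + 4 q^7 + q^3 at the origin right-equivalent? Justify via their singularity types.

The Hessian of f at 0 has rank 0. Corank 2; j^3 = p^3 is a perfect cube, so E-series; the 4-jet and mu = 7 give E_7. The Hessian of g at 0 has rank 0. Corank 2; j^3 = q*(p^2 + q^2) splits into three distinct lines over C (the quadratic factor has nonzero discriminant), so D_4. f is E_7 but g is D_4, hence not right-equivalent.

No.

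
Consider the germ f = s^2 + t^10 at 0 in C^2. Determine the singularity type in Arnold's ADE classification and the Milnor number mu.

Type A_9, Milnor number mu = 9.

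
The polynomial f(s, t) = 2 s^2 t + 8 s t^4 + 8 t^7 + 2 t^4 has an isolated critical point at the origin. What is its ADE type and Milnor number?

Type D_5, Milnor number mu = 5.

The Hessian of f at 0 is [[0, 0], [0, 0]] with rank 0, so corank 2. A Groebner basis of the Jacobian ideal J(f) in C{s,t} is {s^3, s^2/4 + t^3, s*t}; counting standard monomials gives mu = 5. Corank 2; j^3 = 2*s^2*t has shape L^2 M (L != M), so D-series; mu = 5 gives D_5.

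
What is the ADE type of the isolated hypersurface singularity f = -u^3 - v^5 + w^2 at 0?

E_8

The Hessian of f at 0 has rank 1. Corank 2; j^3 = -u^3 is a perfect cube, so E-series; the 5-jet and mu = 8 give E_8.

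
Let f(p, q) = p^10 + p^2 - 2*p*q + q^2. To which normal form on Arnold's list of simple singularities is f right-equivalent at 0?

A_{9}

The Hessian of f at 0 is [[2, -2], [-2, 2]] with rank 1, so corank 1. A Groebner basis of the Jacobian ideal J(f) in C{p,q} is {q^9, p - q}; counting standard monomials gives mu = 9. Corank 1: A-series; mu = 9 gives A_9.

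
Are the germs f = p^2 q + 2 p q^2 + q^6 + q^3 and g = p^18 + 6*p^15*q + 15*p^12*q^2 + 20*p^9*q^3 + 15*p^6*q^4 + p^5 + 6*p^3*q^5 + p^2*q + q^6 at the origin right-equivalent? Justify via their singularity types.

Yes.

The Hessian of f at 0 has rank 0. Corank 2; j^3 = q*(p + q)^2 has shape L^2 M (L != M), so D-series; mu = 7 gives D_7. The Hessian of g at 0 has rank 0. Corank 2; j^3 = p^2*q has shape L^2 M (L != M), so D-series; mu = 7 gives D_7. Both have type D_7, hence right-equivalent.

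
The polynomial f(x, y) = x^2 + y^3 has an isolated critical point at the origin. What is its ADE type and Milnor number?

Type A2, Milnor number mu = 2.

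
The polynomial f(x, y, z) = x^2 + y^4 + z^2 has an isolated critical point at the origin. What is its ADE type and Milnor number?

Type A3, Milnor number mu = 3.

The Hessian of f at 0 has rank 2. Corank 1: A-series; mu = 3 gives A_3.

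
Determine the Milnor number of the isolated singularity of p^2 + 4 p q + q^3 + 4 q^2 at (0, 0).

2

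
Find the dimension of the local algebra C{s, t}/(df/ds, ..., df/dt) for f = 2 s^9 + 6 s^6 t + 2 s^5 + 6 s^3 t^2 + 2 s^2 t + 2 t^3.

The Hessian of f at 0 has rank 0. Corank 2; j^3 = 2*t*(s^2 + t^2) splits into three distinct lines over C (the quadratic factor has nonzero discriminant), so D_4.

4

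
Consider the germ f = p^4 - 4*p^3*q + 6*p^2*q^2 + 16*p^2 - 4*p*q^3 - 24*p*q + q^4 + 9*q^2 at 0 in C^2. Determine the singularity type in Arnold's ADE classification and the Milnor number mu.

The Hessian of f at 0 has rank 1. Corank 1: A-series; mu = 3 gives A_3.

Type A3, Milnor number mu = 3.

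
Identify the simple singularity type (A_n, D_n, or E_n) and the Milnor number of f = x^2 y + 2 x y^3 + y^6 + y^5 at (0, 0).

Type D_{7}, Milnor number mu = 7.

The Hessian of f at 0 has rank 0. Corank 2; j^3 = x^2*y has shape L^2 M (L != M), so D-series; mu = 7 gives D_7.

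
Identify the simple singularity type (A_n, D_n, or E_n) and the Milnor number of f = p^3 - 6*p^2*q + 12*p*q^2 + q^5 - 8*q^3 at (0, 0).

Type E8, Milnor number mu = 8.

The Hessian of f at 0 is [[0, 0], [0, 0]] with rank 0, so corank 2. A Groebner basis of the Jacobian ideal J(f) in C{p,q} is {q^4, p^2 - 4*p*q + 4*q^2}; counting standard monomials gives mu = 8. Corank 2; j^3 = (p - 2*q)^3 is a perfect cube, so E-series; the 5-jet and mu = 8 give E_8.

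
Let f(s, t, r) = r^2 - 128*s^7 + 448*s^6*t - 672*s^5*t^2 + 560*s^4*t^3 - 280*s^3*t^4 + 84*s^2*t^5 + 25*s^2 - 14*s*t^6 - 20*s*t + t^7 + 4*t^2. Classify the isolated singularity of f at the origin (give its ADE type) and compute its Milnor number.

Type A_{6}, Milnor number mu = 6.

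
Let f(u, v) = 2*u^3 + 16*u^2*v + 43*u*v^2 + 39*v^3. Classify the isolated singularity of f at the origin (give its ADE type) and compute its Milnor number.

Type D4, Milnor number mu = 4.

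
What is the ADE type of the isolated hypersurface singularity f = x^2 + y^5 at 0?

A4

The Hessian of f at 0 has rank 1. Corank 1: A-series; mu = 4 gives A_4.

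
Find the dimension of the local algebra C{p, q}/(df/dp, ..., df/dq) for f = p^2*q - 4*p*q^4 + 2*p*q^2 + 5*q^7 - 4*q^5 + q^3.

8

The Hessian of f at 0 has rank 0. Corank 2; j^3 = q*(p + q)^2 has shape L^2 M (L != M), so D-series; mu = 8 gives D_8.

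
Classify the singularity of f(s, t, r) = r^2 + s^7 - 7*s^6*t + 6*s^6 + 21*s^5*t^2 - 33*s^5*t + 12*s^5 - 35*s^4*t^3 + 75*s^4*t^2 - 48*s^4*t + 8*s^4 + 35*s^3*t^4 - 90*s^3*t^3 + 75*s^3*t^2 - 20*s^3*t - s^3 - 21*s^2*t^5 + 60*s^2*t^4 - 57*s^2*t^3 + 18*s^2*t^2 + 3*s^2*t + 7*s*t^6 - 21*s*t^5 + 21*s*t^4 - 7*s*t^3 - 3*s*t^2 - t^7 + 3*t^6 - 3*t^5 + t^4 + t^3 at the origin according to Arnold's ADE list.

E7

The Hessian of f at 0 has rank 1. Corank 2; j^3 = -(s - t)^3 is a perfect cube, so E-series; the 4-jet and mu = 7 give E_7.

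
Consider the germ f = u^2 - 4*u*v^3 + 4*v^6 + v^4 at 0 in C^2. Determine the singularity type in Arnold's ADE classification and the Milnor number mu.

Type A3, Milnor number mu = 3.

The Hessian of f at 0 is [[2, 0], [0, 0]] with rank 1, so corank 1. A Groebner basis of the Jacobian ideal J(f) in C{u,v} is {v^3, u}; counting standard monomials gives mu = 3. Corank 1: A-series; mu = 3 gives A_3.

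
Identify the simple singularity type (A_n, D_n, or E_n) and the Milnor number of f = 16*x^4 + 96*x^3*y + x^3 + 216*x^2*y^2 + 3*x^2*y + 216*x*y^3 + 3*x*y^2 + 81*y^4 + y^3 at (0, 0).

Type E_{6}, Milnor number mu = 6.

The Hessian of f at 0 is [[0, 0], [0, 0]] with rank 0, so corank 2. A Groebner basis of the Jacobian ideal J(f) in C{x,y} is {y^4, x*y^2 + 7*y^3/6, x^2 + 2*x*y + y^2}; counting standard monomials gives mu = 6. Corank 2; j^3 = (x + y)^3 is a perfect cube, so E-series; the 4-jet and mu = 6 give E_6.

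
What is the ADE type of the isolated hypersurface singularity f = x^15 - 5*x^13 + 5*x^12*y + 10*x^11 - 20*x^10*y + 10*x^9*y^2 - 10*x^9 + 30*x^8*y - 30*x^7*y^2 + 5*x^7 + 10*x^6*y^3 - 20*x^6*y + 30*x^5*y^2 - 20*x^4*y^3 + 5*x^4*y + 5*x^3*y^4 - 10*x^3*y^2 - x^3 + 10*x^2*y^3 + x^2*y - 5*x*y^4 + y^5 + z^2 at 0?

The Hessian of f at 0 is [[0, 0, 0], [0, 0, 0], [0, 0, 2]] with rank 1, so corank 2. A Groebner basis of the Jacobian ideal J(f) in C{x,y,z} is {x*y/5 + y^4, x*y^2, x^2 - x*y, z}; counting standard monomials gives mu = 6. Corank 2; j^3 = -x^2*(x - y) has shape L^2 M (L != M), so D-series; mu = 6 gives D_6.

D6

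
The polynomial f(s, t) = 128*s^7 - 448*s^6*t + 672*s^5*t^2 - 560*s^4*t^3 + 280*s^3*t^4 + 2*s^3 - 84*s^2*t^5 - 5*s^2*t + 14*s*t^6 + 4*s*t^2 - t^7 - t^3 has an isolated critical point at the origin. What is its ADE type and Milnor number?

The Hessian of f at 0 is [[0, 0], [0, 0]] with rank 0, so corank 2. A Groebner basis of the Jacobian ideal J(f) in C{s,t} is {-s*t/14 + t^6 + t^2/14, s*t^2 - t^3, s^2 - 3*s*t/2 + t^2/2}; counting standard monomials gives mu = 8. Corank 2; j^3 = (s - t)^2*(2*s - t) has shape L^2 M (L != M), so D-series; mu = 8 gives D_8.

Type D_8, Milnor number mu = 8.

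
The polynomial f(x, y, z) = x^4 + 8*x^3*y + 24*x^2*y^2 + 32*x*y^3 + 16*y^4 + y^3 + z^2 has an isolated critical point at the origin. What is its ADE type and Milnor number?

Type E_{6}, Milnor number mu = 6.

The Hessian of f at 0 has rank 1. Corank 2; j^3 = y^3 is a perfect cube, so E-series; the 4-jet and mu = 6 give E_6.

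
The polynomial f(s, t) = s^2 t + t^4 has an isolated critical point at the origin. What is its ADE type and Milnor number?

The Hessian of f at 0 has rank 0. Corank 2; j^3 = s^2*t has shape L^2 M (L != M), so D-series; mu = 5 gives D_5.

Type D_5, Milnor number mu = 5.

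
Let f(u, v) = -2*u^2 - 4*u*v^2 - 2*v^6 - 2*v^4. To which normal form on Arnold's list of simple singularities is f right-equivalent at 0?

The Hessian of f at 0 has rank 1. Corank 1: A-series; mu = 5 gives A_5.

A5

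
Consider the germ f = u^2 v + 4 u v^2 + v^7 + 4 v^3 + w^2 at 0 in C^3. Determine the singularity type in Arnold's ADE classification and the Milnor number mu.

Type D_{8}, Milnor number mu = 8.

The Hessian of f at 0 is [[0, 0, 0], [0, 0, 0], [0, 0, 2]] with rank 1, so corank 2. A Groebner basis of the Jacobian ideal J(f) in C{u,v,w} is {u^2/7 + v^6 - 4*v^2/7, u^3 + 8*v^3, u*v + 2*v^2, w}; counting standard monomials gives mu = 8. Corank 2; j^3 = v*(u + 2*v)^2 has shape L^2 M (L != M), so D-series; mu = 8 gives D_8.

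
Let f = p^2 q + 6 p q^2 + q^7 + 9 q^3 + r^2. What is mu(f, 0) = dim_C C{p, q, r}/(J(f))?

The Hessian of f at 0 is [[0, 0, 0], [0, 0, 0], [0, 0, 2]] with rank 1, so corank 2. A Groebner basis of the Jacobian ideal J(f) in C{p,q,r} is {p^2/7 + q^6 - 9*q^2/7, p^3 + 27*q^3, p*q + 3*q^2, r}; counting standard monomials gives mu = 8. Corank 2; j^3 = q*(p + 3*q)^2 has shape L^2 M (L != M), so D-series; mu = 8 gives D_8.

8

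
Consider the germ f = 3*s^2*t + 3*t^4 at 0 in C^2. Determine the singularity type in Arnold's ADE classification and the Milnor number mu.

Type D_{5}, Milnor number mu = 5.

The Hessian of f at 0 is [[0, 0], [0, 0]] with rank 0, so corank 2. A Groebner basis of the Jacobian ideal J(f) in C{s,t} is {s^3, s^2/4 + t^3, s*t}; counting standard monomials gives mu = 5. Corank 2; j^3 = 3*s^2*t has shape L^2 M (L != M), so D-series; mu = 5 gives D_5.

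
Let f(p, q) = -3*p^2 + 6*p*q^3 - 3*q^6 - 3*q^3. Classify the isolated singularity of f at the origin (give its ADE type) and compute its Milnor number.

Type A2, Milnor number mu = 2.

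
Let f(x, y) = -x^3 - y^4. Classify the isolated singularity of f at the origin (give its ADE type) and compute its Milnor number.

The Hessian of f at 0 has rank 0. Corank 2; j^3 = -x^3 is a perfect cube, so E-series; the 4-jet and mu = 6 give E_6.

Type E_6, Milnor number mu = 6.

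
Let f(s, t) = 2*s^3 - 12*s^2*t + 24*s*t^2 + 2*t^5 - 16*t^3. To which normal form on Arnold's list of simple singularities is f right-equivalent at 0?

E8

The Hessian of f at 0 is [[0, 0], [0, 0]] with rank 0, so corank 2. A Groebner basis of the Jacobian ideal J(f) in C{s,t} is {t^4, s^2 - 4*s*t + 4*t^2}; counting standard monomials gives mu = 8. Corank 2; j^3 = 2*(s - 2*t)^3 is a perfect cube, so E-series; the 5-jet and mu = 8 give E_8.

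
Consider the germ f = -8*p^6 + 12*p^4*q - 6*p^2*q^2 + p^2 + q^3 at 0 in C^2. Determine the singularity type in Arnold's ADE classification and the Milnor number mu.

Type A_2, Milnor number mu = 2.

The Hessian of f at 0 has rank 1. Corank 1: A-series; mu = 2 gives A_2.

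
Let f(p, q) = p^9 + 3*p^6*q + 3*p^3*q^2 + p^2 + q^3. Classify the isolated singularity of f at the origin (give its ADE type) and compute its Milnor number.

Type A2, Milnor number mu = 2.

The Hessian of f at 0 has rank 1. Corank 1: A-series; mu = 2 gives A_2.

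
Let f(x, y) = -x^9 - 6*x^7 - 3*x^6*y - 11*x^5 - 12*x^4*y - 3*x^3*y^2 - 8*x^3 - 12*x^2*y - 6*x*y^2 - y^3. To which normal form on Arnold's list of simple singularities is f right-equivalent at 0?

E_8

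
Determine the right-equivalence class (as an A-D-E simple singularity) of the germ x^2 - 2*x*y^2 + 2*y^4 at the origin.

A_{3}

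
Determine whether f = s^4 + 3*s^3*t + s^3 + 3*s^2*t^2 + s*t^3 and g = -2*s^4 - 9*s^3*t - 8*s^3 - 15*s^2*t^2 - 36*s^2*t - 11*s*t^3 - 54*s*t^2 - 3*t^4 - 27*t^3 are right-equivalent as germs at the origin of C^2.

Yes.

The Hessian of f at 0 has rank 0. Corank 2; j^3 = s^3 is a perfect cube, so E-series; the 4-jet and mu = 7 give E_7. The Hessian of g at 0 has rank 0. Corank 2; j^3 = -(2*s + 3*t)^3 is a perfect cube, so E-series; the 4-jet and mu = 7 give E_7. Both have type E_7, hence right-equivalent.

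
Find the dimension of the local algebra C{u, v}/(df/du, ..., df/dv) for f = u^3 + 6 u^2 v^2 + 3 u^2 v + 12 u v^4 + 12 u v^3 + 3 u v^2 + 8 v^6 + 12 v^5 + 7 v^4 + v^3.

The Hessian of f at 0 is [[0, 0], [0, 0]] with rank 0, so corank 2. A Groebner basis of the Jacobian ideal J(f) in C{u,v} is {u^3 + 3*u^2/4 + 3*u*v/2 + 3*v^2/4, u^2*v - u^2/2 - u*v - v^2/2, u^2/4 + u*v^2 + u*v/2 + v^2/4, v^3}; counting standard monomials gives mu = 6. Corank 2; j^3 = (u + v)^3 is a perfect cube, so E-series; the 4-jet and mu = 6 give E_6.

6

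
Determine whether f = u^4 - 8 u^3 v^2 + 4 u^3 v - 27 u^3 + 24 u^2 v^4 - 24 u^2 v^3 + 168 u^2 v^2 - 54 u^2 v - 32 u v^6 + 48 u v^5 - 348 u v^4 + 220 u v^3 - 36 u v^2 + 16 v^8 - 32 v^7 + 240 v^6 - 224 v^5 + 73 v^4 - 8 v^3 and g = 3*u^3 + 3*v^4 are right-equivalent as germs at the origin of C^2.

The Hessian of f at 0 has rank 0. Corank 2; j^3 = -(3*u + 2*v)^3 is a perfect cube, so E-series; the 4-jet and mu = 6 give E_6. The Hessian of g at 0 has rank 0. Corank 2; j^3 = 3*u^3 is a perfect cube, so E-series; the 4-jet and mu = 6 give E_6. Both have type E_6, hence right-equivalent.

Yes.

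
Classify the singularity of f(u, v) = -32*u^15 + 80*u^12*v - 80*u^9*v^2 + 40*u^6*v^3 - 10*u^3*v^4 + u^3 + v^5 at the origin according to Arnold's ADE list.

E_{8}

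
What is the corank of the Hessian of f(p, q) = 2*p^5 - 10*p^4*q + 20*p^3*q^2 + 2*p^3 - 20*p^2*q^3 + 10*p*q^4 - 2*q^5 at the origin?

The Hessian at 0 is [[0, 0], [0, 0]] of rank 0; hence corank 2.

2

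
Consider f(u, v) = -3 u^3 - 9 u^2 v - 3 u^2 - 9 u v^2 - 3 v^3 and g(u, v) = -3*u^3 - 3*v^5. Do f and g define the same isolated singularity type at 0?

No.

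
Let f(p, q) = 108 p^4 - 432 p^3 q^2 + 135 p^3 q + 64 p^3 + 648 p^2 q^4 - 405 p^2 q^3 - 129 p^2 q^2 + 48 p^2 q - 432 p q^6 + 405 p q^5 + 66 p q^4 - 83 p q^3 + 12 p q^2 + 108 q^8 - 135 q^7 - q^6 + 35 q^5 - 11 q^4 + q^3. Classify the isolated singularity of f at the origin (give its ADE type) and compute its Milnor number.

Type E7, Milnor number mu = 7.

The Hessian of f at 0 is [[0, 0], [0, 0]] with rank 0, so corank 2. A Groebner basis of the Jacobian ideal J(f) in C{p,q} is {-65536*p^2/66557 - 32768*p*q/66557 + q^4 - 64*q^3/199671 - 4096*q^2/66557, p^3 - 400*p^2/2147 - 200*p*q/2147 + 401*q^3/25764 - 25*q^2/2147, p^2*q + 99136*p^2/199671 + 49568*p*q/199671 - 74683*q^3/1198026 + 6196*q^2/199671, -66048*p^2/66557 + p*q^2 - 33024*p*q/66557 + 66471*q^3/266228 - 4128*q^2/66557}; counting standard monomials gives mu = 7. Corank 2; j^3 = (4*p + q)^3 is a perfect cube, so E-series; the 4-jet and mu = 7 give E_7.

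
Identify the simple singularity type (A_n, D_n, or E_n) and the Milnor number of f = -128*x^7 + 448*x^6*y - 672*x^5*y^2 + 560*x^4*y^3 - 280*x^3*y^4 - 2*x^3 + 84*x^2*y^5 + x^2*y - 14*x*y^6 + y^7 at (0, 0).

Type D8, Milnor number mu = 8.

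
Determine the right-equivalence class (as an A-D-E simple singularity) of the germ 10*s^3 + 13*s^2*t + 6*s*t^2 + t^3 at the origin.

The Hessian of f at 0 has rank 0. Corank 2; j^3 = (2*s + t)*(5*s^2 + 4*s*t + t^2) splits into three distinct lines over C (the quadratic factor has nonzero discriminant), so D_4.

D_{4}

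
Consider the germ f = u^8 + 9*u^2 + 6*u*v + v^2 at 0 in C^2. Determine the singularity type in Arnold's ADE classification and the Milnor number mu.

The Hessian of f at 0 has rank 1. Corank 1: A-series; mu = 7 gives A_7.

Type A_{7}, Milnor number mu = 7.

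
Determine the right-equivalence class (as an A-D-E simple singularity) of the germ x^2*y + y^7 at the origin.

The Hessian of f at 0 has rank 0. Corank 2; j^3 = x^2*y has shape L^2 M (L != M), so D-series; mu = 8 gives D_8.

D8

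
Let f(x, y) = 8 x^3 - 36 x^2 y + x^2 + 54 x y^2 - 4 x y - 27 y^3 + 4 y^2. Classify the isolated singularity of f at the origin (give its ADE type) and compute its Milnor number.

The Hessian of f at 0 is [[2, -4], [-4, 8]] with rank 1, so corank 1. A Groebner basis of the Jacobian ideal J(f) in C{x,y} is {y^2, x - 2*y}; counting standard monomials gives mu = 2. Corank 1: A-series; mu = 2 gives A_2.

Type A_{2}, Milnor number mu = 2.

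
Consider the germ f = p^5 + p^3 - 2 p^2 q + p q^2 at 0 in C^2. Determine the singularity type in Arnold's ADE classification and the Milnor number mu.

The Hessian of f at 0 has rank 0. Corank 2; j^3 = p*(p - q)^2 has shape L^2 M (L != M), so D-series; mu = 6 gives D_6.

Type D_{6}, Milnor number mu = 6.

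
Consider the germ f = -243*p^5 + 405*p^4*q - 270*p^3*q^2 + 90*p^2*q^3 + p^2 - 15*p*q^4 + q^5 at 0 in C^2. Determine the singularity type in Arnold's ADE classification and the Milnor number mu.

Type A4, Milnor number mu = 4.

The Hessian of f at 0 has rank 1. Corank 1: A-series; mu = 4 gives A_4.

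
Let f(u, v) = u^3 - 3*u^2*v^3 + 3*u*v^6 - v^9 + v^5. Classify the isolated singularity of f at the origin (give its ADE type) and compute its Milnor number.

Type E_8, Milnor number mu = 8.

The Hessian of f at 0 has rank 0. Corank 2; j^3 = u^3 is a perfect cube, so E-series; the 5-jet and mu = 8 give E_8.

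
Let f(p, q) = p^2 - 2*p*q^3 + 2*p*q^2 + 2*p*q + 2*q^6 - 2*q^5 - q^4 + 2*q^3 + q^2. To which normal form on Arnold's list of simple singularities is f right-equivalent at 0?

The Hessian of f at 0 has rank 1. Corank 1: A-series; mu = 5 gives A_5.

A5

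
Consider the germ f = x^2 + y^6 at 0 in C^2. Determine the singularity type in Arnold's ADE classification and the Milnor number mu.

The Hessian of f at 0 is [[2, 0], [0, 0]] with rank 1, so corank 1. A Groebner basis of the Jacobian ideal J(f) in C{x,y} is {y^5, x}; counting standard monomials gives mu = 5. Corank 1: A-series; mu = 5 gives A_5.

Type A5, Milnor number mu = 5.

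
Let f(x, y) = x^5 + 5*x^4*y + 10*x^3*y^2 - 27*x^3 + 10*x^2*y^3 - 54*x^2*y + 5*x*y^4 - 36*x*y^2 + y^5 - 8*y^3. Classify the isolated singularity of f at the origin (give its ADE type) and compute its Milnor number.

Type E_{8}, Milnor number mu = 8.

The Hessian of f at 0 is [[0, 0], [0, 0]] with rank 0, so corank 2. A Groebner basis of the Jacobian ideal J(f) in C{x,y} is {y^5, x*y^3 + 3*y^4/4, x^2 + 4*x*y/3 + 4*y^2/9}; counting standard monomials gives mu = 8. Corank 2; j^3 = -(3*x + 2*y)^3 is a perfect cube, so E-series; the 5-jet and mu = 8 give E_8.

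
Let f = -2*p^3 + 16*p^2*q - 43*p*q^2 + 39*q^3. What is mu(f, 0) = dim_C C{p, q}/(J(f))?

4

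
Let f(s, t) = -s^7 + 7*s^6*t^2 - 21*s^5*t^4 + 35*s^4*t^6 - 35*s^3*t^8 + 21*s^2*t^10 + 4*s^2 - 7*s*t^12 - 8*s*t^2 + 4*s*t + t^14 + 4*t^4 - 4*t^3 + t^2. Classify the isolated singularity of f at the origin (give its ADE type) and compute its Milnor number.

The Hessian of f at 0 is [[8, 4], [4, 2]] with rank 1, so corank 1. A Groebner basis of the Jacobian ideal J(f) in C{s,t} is {s^3 + 3*s^2*t/2 + 3*s^2/4 + s*t/2 + s/16 + t/32, -s + t^2 - t/2}; counting standard monomials gives mu = 6. Corank 1: A-series; mu = 6 gives A_6.

Type A6, Milnor number mu = 6.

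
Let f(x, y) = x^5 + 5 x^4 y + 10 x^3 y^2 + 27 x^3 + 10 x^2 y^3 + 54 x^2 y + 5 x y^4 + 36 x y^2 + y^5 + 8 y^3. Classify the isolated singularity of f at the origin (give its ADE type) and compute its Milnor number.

The Hessian of f at 0 is [[0, 0], [0, 0]] with rank 0, so corank 2. A Groebner basis of the Jacobian ideal J(f) in C{x,y} is {y^5, x*y^3 + 3*y^4/4, x^2 + 4*x*y/3 + 4*y^2/9}; counting standard monomials gives mu = 8. Corank 2; j^3 = (3*x + 2*y)^3 is a perfect cube, so E-series; the 5-jet and mu = 8 give E_8.

Type E_{8}, Milnor number mu = 8.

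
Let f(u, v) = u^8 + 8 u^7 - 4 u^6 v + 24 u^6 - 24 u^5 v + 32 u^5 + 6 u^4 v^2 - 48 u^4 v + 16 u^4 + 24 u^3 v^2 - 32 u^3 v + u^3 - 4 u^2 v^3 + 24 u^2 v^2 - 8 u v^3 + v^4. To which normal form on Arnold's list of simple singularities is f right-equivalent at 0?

The Hessian of f at 0 has rank 0. Corank 2; j^3 = u^3 is a perfect cube, so E-series; the 4-jet and mu = 6 give E_6.

E_{6}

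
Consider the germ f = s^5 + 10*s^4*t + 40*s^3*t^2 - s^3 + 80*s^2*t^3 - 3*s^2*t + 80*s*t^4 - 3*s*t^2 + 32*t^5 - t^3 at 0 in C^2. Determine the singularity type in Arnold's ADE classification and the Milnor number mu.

Type E_8, Milnor number mu = 8.

The Hessian of f at 0 has rank 0. Corank 2; j^3 = -(s + t)^3 is a perfect cube, so E-series; the 5-jet and mu = 8 give E_8.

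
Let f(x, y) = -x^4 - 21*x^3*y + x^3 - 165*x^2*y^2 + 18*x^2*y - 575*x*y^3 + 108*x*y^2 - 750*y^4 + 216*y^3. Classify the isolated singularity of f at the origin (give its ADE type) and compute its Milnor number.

Type E7, Milnor number mu = 7.

The Hessian of f at 0 is [[0, 0], [0, 0]] with rank 0, so corank 2. A Groebner basis of the Jacobian ideal J(f) in C{x,y} is {3*x^2 + 36*x*y + y^4 + y^3 + 108*y^2, x^3 - 198*x^2 - 2376*x*y + 150*y^3 - 7128*y^2, x^2*y + 23*x^2 + 276*x*y - 85*y^3/3 + 828*y^2, -2*x^2 + x*y^2 - 24*x*y + 16*y^3/3 - 72*y^2}; counting standard monomials gives mu = 7. Corank 2; j^3 = (x + 6*y)^3 is a perfect cube, so E-series; the 4-jet and mu = 7 give E_7.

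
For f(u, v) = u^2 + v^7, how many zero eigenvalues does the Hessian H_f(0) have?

Hessian at 0 has rank 1.

1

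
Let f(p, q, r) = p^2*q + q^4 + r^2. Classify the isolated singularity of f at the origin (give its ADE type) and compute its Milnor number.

The Hessian of f at 0 has rank 1. Corank 2; j^3 = p^2*q has shape L^2 M (L != M), so D-series; mu = 5 gives D_5.

Type D5, Milnor number mu = 5.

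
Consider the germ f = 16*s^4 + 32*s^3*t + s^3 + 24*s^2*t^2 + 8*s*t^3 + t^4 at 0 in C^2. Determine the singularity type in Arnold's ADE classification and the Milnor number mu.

Type E6, Milnor number mu = 6.

The Hessian of f at 0 is [[0, 0], [0, 0]] with rank 0, so corank 2. A Groebner basis of the Jacobian ideal J(f) in C{s,t} is {t^4, s*t^2 + t^3/6, s^2}; counting standard monomials gives mu = 6. Corank 2; j^3 = s^3 is a perfect cube, so E-series; the 4-jet and mu = 6 give E_6.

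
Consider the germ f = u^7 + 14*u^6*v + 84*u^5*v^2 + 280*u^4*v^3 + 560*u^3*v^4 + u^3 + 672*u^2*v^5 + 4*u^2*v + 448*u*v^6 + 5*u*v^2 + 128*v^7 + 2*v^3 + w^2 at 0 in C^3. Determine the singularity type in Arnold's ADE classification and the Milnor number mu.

Type D_{8}, Milnor number mu = 8.

The Hessian of f at 0 has rank 1. Corank 2; j^3 = (u + v)^2*(u + 2*v) has shape L^2 M (L != M), so D-series; mu = 8 gives D_8.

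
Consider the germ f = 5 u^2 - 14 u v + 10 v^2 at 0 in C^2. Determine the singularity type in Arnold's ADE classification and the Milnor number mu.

Type A_1, Milnor number mu = 1.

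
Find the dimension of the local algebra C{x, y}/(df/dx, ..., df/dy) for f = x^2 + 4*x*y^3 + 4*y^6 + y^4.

3

The Hessian of f at 0 is [[2, 0], [0, 0]] with rank 1, so corank 1. A Groebner basis of the Jacobian ideal J(f) in C{x,y} is {y^3, x}; counting standard monomials gives mu = 3. Corank 1: A-series; mu = 3 gives A_3.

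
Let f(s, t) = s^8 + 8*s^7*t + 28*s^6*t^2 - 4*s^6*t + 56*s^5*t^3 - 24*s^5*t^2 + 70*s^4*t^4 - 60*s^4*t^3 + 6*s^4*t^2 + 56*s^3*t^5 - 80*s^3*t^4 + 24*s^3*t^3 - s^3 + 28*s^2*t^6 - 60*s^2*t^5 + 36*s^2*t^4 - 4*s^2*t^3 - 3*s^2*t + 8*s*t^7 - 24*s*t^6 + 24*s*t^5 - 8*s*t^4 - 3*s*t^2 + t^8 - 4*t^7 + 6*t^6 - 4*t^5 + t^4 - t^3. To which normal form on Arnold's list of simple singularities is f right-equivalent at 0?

The Hessian of f at 0 has rank 0. Corank 2; j^3 = -(s + t)^3 is a perfect cube, so E-series; the 4-jet and mu = 6 give E_6.

E_{6}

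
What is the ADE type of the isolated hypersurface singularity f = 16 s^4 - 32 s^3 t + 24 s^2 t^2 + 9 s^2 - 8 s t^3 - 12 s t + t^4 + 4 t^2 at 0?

A3

The Hessian of f at 0 has rank 1. Corank 1: A-series; mu = 3 gives A_3.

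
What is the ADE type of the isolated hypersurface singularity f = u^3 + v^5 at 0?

E8

The Hessian of f at 0 has rank 0. Corank 2; j^3 = u^3 is a perfect cube, so E-series; the 5-jet and mu = 8 give E_8.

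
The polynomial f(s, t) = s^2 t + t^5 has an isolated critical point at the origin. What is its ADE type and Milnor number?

The Hessian of f at 0 has rank 0. Corank 2; j^3 = s^2*t has shape L^2 M (L != M), so D-series; mu = 6 gives D_6.

Type D_{6}, Milnor number mu = 6.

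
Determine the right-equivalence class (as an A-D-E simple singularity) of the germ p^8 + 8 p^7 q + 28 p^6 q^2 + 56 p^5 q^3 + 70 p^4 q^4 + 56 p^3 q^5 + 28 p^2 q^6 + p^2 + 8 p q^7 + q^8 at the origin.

The Hessian of f at 0 has rank 1. Corank 1: A-series; mu = 7 gives A_7.

A7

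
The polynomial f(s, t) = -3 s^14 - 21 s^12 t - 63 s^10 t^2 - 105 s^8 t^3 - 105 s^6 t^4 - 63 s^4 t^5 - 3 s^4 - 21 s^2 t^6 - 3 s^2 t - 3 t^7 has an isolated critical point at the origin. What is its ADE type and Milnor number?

The Hessian of f at 0 has rank 0. Corank 2; j^3 = -3*s^2*t has shape L^2 M (L != M), so D-series; mu = 8 gives D_8.

Type D8, Milnor number mu = 8.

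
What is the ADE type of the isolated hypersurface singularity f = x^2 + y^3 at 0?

A_{2}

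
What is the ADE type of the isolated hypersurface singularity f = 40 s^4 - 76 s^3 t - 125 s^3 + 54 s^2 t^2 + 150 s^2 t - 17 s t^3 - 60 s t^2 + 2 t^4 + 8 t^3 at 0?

The Hessian of f at 0 has rank 0. Corank 2; j^3 = -(5*s - 2*t)^3 is a perfect cube, so E-series; the 4-jet and mu = 7 give E_7.

E7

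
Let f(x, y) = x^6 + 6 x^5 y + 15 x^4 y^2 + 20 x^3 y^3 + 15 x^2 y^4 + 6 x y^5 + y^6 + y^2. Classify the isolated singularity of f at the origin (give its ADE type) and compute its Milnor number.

Type A5, Milnor number mu = 5.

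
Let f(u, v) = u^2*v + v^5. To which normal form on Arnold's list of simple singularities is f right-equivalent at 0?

D_6

The Hessian of f at 0 is [[0, 0], [0, 0]] with rank 0, so corank 2. A Groebner basis of the Jacobian ideal J(f) in C{u,v} is {u^2/5 + v^4, u^3, u*v}; counting standard monomials gives mu = 6. Corank 2; j^3 = u^2*v has shape L^2 M (L != M), so D-series; mu = 6 gives D_6.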